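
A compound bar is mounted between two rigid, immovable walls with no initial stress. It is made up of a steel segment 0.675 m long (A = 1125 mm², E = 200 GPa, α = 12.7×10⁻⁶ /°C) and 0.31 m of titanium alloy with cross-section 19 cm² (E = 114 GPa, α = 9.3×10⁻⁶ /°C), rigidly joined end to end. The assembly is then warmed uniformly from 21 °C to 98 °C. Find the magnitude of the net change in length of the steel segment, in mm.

Free thermal expansion of the whole bar: Σ αᵢΔT Lᵢ = 12.7×10⁻⁶×77×675 + 9.3×10⁻⁶×77×310 = 0.8821 mm.
The rigid supports impose zero overall length change; the single axial force P common to all segments must satisfy P Σ Lᵢ/(AᵢEᵢ) = δ_free.
Σ Lᵢ/(AᵢEᵢ) = 675/(1125×200×10³) + 310/(1900×114×10³) = 4.431×10⁻⁶ mm/N.
P = 0.8821 / 4.431×10⁻⁶ = 199100 N = 199.1 kN, compressive.
For the steel segment, free thermal change = 12.7×10⁻⁶×77×675 = 0.6601 mm and elastic change from P = 199100×675/(1125×200×10³) = 0.5972 mm; these oppose, so the net change is 0.0629 mm (segment lengthens).

|ΔL| ≈ 0.0629 mm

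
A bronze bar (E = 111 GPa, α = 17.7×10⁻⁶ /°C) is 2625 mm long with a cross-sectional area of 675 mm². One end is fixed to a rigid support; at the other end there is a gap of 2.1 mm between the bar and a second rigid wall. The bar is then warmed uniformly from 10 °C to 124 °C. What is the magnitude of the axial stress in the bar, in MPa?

σ ≈ 135 MPa (compressive)

If the wall were absent the bar would grow by αΔT L = 17.7×10⁻⁶ × 114 × 2625 = 5.297 mm.
This exceeds the 2.1 mm gap, so the wall pushes back. The portion of expansion that must be recovered elastically is δ_free − gap = 5.297 − 2.1 = 3.197 mm.
So σ = E(δ_free − g)/L = 111×10³ × 3.197/2625 = 135.2 MPa.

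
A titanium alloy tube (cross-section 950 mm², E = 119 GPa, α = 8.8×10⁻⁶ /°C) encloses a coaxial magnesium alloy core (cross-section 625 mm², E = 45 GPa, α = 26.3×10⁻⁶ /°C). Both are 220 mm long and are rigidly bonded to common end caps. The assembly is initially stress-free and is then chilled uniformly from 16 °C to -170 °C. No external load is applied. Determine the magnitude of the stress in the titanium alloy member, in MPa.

σ ≈ 77.2 MPa (compressive)

Equilibrium of a rigid end plate with no external load gives equal and opposite internal forces ±P in the two members. Since α_{magnesium alloy} > α_{titanium alloy}, cooling drives the magnesium alloy into tension and the titanium alloy into compression.
Setting the final lengths equal and cancelling L: (α₁ − α₂)ΔT = P/(A₁E₁) + P/(A₂E₂).
|α₁ − α₂|·ΔT = 17.5×10⁻⁶ × 186 = 0.003255.
1/(A₁E₁) + 1/(A₂E₂) = 1/(950×119×10³) + 1/(625×45×10³) = 4.44×10⁻⁸ N⁻¹.
So P = 0.003255 / 4.44×10⁻⁸ = 73.31 kN.
σ_{titanium alloy} = P/A₁ = 73310/950 = 77.17 MPa, compressive.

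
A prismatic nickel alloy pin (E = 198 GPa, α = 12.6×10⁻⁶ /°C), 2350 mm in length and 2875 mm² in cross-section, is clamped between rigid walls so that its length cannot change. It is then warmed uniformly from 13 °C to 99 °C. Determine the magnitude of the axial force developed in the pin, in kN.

Full restraint means ε = 0, so the stress is σ = EαΔT = 198×10³ × 12.6×10⁻⁶ × 86 = 214.6 MPa.
P = AEαΔT = 2875 × 198×10³ × 12.6×10⁻⁶ × 86 = 616.8 kN (compressive).

P ≈ 617 kN (compressive)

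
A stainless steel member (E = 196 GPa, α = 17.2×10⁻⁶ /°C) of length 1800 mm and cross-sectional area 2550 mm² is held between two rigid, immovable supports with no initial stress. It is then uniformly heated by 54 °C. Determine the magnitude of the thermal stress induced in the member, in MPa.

σ ≈ 182 MPa (compressive)

The supports are rigid, so the total axial strain is zero. The restrained thermal strain is ε = αΔT = 17.2×10⁻⁶ × 54 = 928.8×10⁻⁶.
Hence σ = E·αΔT = 196×10³ × 928.8×10⁻⁶ = 182 MPa, compressive.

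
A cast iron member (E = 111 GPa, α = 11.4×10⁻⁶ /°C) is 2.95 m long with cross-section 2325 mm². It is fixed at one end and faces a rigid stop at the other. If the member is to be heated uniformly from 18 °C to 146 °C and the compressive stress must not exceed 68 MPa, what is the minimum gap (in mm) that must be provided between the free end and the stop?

g ≈ 2.5 mm

Free expansion if unrestrained: δ_free = αΔT L = 11.4×10⁻⁶ × 128 × 2950 = 4.305 mm.
At the allowable stress the elastic shortening the wall may impose is σL/E = 68 × 2950 / (111×10³) = 1.807 mm.
The gap must absorb the remainder: g_min = 4.305 − 1.807 = 2.497 mm.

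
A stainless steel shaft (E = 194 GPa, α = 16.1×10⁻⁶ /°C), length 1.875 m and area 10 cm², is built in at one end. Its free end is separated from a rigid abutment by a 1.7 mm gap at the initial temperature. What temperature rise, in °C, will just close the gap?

Contact occurs when the free expansion equals the gap: αΔT L = 1.7 mm.
So ΔT = g/(αL) = 1.7/(16.1×10⁻⁶ × 1875) = 56.31 °C.

ΔT ≈ 56.3 °C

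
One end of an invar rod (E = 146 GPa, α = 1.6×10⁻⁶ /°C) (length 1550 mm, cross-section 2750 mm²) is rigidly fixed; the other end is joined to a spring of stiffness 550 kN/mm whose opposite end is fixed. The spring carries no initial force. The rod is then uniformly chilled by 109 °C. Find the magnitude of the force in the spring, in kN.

The unrestrained thermal change is αΔT L = 1.6×10⁻⁶ × 109 × 1550 = 0.2703 mm.
Let P be the tensile force in the spring. The rod extends elastically by PL/(AE) and the spring stretches by P/k; together these equal δ_free.
P [ L/(AE) + 1/k ] = δ_free → P [ 1550/(2750×146×10³) + 1/(550×10³) ] = 0.2703.
P = 0.2703 / 5.679×10⁻⁶ = 47600 N.

P ≈ 47.6 kN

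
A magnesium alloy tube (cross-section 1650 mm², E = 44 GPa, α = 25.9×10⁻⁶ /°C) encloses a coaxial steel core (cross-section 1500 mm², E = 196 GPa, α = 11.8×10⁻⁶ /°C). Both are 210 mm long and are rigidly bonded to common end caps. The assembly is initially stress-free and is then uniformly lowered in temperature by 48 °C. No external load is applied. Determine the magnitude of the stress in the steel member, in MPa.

The magnesium alloy has the larger α, so on cooling it would change length more than the steel if both were free. The rigid plates force a common final length, so the magnesium alloy is put into tension and the steel into compression, with equal and opposite forces P (no external load).
Setting the final lengths equal and cancelling L: (α₁ − α₂)ΔT = P/(A₁E₁) + P/(A₂E₂).
|α₁ − α₂|·ΔT = 14.1×10⁻⁶ × 48 = 0.0006768.
1/(A₁E₁) + 1/(A₂E₂) = 1/(1650×44×10³) + 1/(1500×196×10³) = 1.718×10⁻⁸ N⁻¹.
So P = 0.0006768 / 1.718×10⁻⁸ = 39.41 kN.
σ_{steel} = P/A₂ = 39410/1500 = 26.27 MPa, compressive.

σ ≈ 26.3 MPa (compressive)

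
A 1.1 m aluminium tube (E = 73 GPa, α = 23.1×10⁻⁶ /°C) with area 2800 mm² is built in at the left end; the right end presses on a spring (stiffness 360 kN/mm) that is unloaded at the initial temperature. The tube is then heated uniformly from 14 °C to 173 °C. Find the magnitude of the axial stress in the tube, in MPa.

σ ≈ 177 MPa (compressive)

If the spring were absent the tube would lengthen by αΔT L = 23.1×10⁻⁶ × 159 × 1100 = 4.04 mm.
Let P be the compressive force at the spring. The tube shortens elastically by PL/(AE) and the spring compresses by P/k; together these equal δ_free.
P [ L/(AE) + 1/k ] = δ_free → P [ 1100/(2800×73×10³) + 1/(360×10³) ] = 4.04.
P = 4.04 / 8.159×10⁻⁶ = 495200 N.
σ = P/A = 495200/2800 = 176.8 MPa.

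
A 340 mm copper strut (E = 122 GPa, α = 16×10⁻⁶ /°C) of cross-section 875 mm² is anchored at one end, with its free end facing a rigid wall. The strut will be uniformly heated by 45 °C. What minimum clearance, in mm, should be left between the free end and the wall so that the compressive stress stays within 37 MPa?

Free expansion if unrestrained: δ_free = αΔT L = 16×10⁻⁶ × 45 × 340 = 0.2448 mm.
At the allowable stress the elastic shortening the wall may impose is σL/E = 37 × 340 / (122×10³) = 0.1031 mm.
So the gap has to take up the difference, g_min = δ_free − σL/E = 0.2448 − 0.1031 = 0.1417 mm.

g ≈ 0.142 mm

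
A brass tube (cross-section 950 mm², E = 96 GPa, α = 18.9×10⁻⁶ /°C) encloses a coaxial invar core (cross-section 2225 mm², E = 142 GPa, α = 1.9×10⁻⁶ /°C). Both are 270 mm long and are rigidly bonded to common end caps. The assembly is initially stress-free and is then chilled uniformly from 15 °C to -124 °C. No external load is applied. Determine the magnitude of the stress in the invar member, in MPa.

σ ≈ 75.2 MPa (compressive)

Equilibrium of a rigid end plate with no external load gives equal and opposite internal forces ±P in the two members. Since α_{brass} > α_{invar}, cooling drives the brass into tension and the invar into compression.
Equating the net (thermal + elastic) strains gives |α₁ − α₂|·ΔT = P·[1/(A₁E₁) + 1/(A₂E₂)].
|α₁ − α₂|·ΔT = 17×10⁻⁶ × 139 = 0.002363.
1/(A₁E₁) + 1/(A₂E₂) = 1/(950×96×10³) + 1/(2225×142×10³) = 1.413×10⁻⁸ N⁻¹.
P = 0.002363 / 1.413×10⁻⁸ = 167200 N = 167.2 kN.
σ_{invar} = P/A₂ = 167200/2225 = 75.16 MPa, compressive.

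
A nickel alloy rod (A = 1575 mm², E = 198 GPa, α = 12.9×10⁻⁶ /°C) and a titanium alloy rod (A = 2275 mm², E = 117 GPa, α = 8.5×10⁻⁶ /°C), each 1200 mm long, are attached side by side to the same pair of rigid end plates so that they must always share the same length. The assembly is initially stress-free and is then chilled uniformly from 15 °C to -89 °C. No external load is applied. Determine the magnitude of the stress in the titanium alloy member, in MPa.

The nickel alloy has the larger α, so on cooling it would change length more than the titanium alloy if both were free. The rigid plates force a common final length, so the nickel alloy is put into tension and the titanium alloy into compression, with equal and opposite forces P (no external load).
Setting the final lengths equal and cancelling L: (α₁ − α₂)ΔT = P/(A₁E₁) + P/(A₂E₂).
|α₁ − α₂|·ΔT = 4.4×10⁻⁶ × 104 = 0.0004576.
1/(A₁E₁) + 1/(A₂E₂) = 1/(1575×198×10³) + 1/(2275×117×10³) = 6.964×10⁻⁹ N⁻¹.
So P = 0.0004576 / 6.964×10⁻⁹ = 65.71 kN.
σ_{titanium alloy} = P/A₂ = 65710/2275 = 28.88 MPa, compressive.

σ ≈ 28.9 MPa (compressive)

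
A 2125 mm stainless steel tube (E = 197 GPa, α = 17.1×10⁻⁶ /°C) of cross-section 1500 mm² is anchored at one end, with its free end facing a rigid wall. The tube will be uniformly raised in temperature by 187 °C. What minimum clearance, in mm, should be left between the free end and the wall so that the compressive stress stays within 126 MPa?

g ≈ 5.44 mm

Free expansion if unrestrained: δ_free = αΔT L = 17.1×10⁻⁶ × 187 × 2125 = 6.795 mm.
At the allowable stress the elastic shortening the wall may impose is σL/E = 126 × 2125 / (197×10³) = 1.359 mm.
The gap must absorb the remainder: g_min = 6.795 − 1.359 = 5.436 mm.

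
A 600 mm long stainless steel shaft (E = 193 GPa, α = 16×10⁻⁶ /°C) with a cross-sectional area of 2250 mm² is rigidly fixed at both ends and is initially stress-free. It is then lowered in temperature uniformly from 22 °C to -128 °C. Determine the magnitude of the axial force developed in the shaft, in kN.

With zero net strain, σ = E·αΔT = 193 GPa × 16×10⁻⁶ × 150 = 463.2 MPa.
Axial force P = σA = 463.2 × 2250 = 1.042×10⁶ N = 1042 kN, tensile.

P ≈ 1040 kN (tensile)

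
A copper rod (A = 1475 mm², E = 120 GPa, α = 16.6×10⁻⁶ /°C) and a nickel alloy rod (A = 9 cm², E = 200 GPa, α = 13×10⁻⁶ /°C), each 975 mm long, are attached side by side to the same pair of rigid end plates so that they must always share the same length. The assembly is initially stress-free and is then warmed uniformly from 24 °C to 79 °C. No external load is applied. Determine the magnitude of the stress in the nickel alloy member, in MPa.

Both members must finish at the same length. With the larger α, the copper tends to over-expand; the plates restrain it, putting the copper in compression and the nickel alloy in tension. With no external load the two internal forces are equal and opposite, magnitude P.
Setting the final lengths equal and cancelling L: (α₁ − α₂)ΔT = P/(A₁E₁) + P/(A₂E₂).
|α₁ − α₂|·ΔT = 3.6×10⁻⁶ × 55 = 0.000198.
1/(A₁E₁) + 1/(A₂E₂) = 1/(1475×120×10³) + 1/(900×200×10³) = 1.121×10⁻⁸ N⁻¹.
So P = 0.000198 / 1.121×10⁻⁸ = 17.67 kN.
σ_{nickel alloy} = P/A₂ = 17670/900 = 19.63 MPa, tensile.

σ ≈ 19.6 MPa (tensile)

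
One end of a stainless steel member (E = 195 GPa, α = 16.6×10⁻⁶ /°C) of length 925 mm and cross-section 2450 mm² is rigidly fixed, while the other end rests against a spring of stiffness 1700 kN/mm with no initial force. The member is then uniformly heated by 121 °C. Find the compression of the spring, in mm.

δ ≈ 0.433 mm

If the spring were absent the member would lengthen by αΔT L = 16.6×10⁻⁶ × 121 × 925 = 1.858 mm.
Let P be the compressive force at the spring. The member shortens elastically by PL/(AE) and the spring compresses by P/k; together these equal δ_free.
P [ L/(AE) + 1/k ] = δ_free → P [ 925/(2450×195×10³) + 1/(1700×10³) ] = 1.858.
P = 1.858 / 2.524×10⁻⁶ = 736000 N.
Spring compression = P/k = 736000/(1700×10³) = 0.4329 mm.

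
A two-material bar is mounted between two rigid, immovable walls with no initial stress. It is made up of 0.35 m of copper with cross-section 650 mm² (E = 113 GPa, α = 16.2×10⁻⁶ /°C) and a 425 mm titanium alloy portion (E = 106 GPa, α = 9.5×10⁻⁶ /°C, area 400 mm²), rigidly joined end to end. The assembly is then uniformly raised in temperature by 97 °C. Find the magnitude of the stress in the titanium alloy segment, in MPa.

σ ≈ 159 MPa (compressive)

With the walls removed the bar would change length by δ_free = Σ αᵢΔT Lᵢ = 16.2×10⁻⁶×97×350 + 9.5×10⁻⁶×97×425 = 0.9416 mm.
The rigid supports impose zero overall length change; the single axial force P common to all segments must satisfy P Σ Lᵢ/(AᵢEᵢ) = δ_free.
Σ Lᵢ/(AᵢEᵢ) = 350/(650×113×10³) + 425/(400×106×10³) = 1.479×10⁻⁵ mm/N.
So P = 0.9416 / 1.479×10⁻⁵ = 63.67 kN, compressive.
σ_{titanium alloy} = P / A = 63670 / 400 = 159.2 MPa.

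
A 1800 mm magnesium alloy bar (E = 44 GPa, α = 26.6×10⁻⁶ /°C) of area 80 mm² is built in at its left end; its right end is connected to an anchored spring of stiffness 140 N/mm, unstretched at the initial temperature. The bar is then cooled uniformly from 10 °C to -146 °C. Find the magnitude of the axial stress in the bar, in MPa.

The unrestrained thermal change is αΔT L = 26.6×10⁻⁶ × 156 × 1800 = 7.469 mm.
Let P be the tensile force in the spring. The bar extends elastically by PL/(AE) and the spring stretches by P/k; together these equal δ_free.
So P = δ_free / [L/(AE) + 1/k] = 7.469 / [ 1800/(80×44×10³) + 1/(140) ].
P = 7.469 / 0.007654 = 975.8 N.
σ = P/A = 975.8/80 = 12.2 MPa.

σ ≈ 12.2 MPa (tensile)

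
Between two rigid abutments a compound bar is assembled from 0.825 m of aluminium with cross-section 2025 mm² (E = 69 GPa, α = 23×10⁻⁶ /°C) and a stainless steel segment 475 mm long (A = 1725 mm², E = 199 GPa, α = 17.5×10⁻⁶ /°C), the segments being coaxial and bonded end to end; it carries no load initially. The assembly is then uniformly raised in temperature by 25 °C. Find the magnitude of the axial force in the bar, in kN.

P ≈ 93.6 kN (compressive)

With the walls removed the bar would change length by δ_free = Σ αᵢΔT Lᵢ = 23×10⁻⁶×25×825 + 17.5×10⁻⁶×25×475 = 0.6822 mm.
The walls prevent any net length change, so an axial force P (same in every segment) develops. Compatibility: P · Σ Lᵢ/(AᵢEᵢ) = δ_free.
Σ Lᵢ/(AᵢEᵢ) = 825/(2025×69×10³) + 475/(1725×199×10³) = 7.288×10⁻⁶ mm/N.
So P = 0.6822 / 7.288×10⁻⁶ = 93.6 kN, compressive.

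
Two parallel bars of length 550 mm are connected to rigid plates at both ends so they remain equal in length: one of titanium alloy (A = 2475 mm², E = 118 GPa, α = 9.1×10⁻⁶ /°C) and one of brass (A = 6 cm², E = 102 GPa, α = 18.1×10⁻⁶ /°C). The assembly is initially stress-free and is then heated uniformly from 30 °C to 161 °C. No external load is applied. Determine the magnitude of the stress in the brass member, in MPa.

The brass has the larger α, so on heating it would change length more than the titanium alloy if both were free. The rigid plates force a common final length, so the brass is put into compression and the titanium alloy into tension, with equal and opposite forces P (no external load).
Compatibility of the two members (thermal + elastic change equal): (α₁ − α₂)ΔT = P·[1/(A₁E₁) + 1/(A₂E₂)].
|α₁ − α₂|·ΔT = 9×10⁻⁶ × 131 = 0.001179.
1/(A₁E₁) + 1/(A₂E₂) = 1/(2475×118×10³) + 1/(600×102×10³) = 1.976×10⁻⁸ N⁻¹.
P = 0.001179 / 1.976×10⁻⁸ = 59650 N = 59.65 kN.
σ_{brass} = P/A₂ = 59650/600 = 99.42 MPa, compressive.

σ ≈ 99.4 MPa (compressive)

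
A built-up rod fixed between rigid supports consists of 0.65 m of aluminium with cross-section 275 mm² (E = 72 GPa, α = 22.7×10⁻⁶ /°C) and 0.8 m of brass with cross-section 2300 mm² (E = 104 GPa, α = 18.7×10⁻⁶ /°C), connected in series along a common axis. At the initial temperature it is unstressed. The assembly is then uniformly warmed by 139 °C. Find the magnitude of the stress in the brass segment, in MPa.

If the supports were absent, the total length change would be Σ αᵢΔT Lᵢ = 22.7×10⁻⁶×139×650 + 18.7×10⁻⁶×139×800 = 4.13 mm.
The rigid supports impose zero overall length change; the single axial force P common to all segments must satisfy P Σ Lᵢ/(AᵢEᵢ) = δ_free.
Σ Lᵢ/(AᵢEᵢ) = 650/(275×72×10³) + 800/(2300×104×10³) = 3.617×10⁻⁵ mm/N.
P = 4.13 / 3.617×10⁻⁵ = 114200 N = 114.2 kN, compressive.
σ_{brass} = P / A = 114200 / 2300 = 49.65 MPa.

σ ≈ 49.6 MPa (compressive)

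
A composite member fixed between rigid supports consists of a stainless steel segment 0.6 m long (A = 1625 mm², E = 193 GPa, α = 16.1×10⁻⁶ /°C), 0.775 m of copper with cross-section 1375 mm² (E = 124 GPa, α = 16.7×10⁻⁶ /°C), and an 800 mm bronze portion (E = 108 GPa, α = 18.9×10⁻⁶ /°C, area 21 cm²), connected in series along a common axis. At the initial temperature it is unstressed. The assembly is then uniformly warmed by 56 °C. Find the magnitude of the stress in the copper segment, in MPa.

σ ≈ 154 MPa (compressive)

If the supports were absent, the total length change would be Σ αᵢΔT Lᵢ = 16.1×10⁻⁶×56×600 + 16.7×10⁻⁶×56×775 + 18.9×10⁻⁶×56×800 = 2.112 mm.
The rigid supports impose zero overall length change; the single axial force P common to all segments must satisfy P Σ Lᵢ/(AᵢEᵢ) = δ_free.
Σ Lᵢ/(AᵢEᵢ) = 600/(1625×193×10³) + 775/(1375×124×10³) + 800/(2100×108×10³) = 9.986×10⁻⁶ mm/N.
So P = 2.112 / 9.986×10⁻⁶ = 211.5 kN, compressive.
σ_{copper} = P / A = 211500 / 1375 = 153.9 MPa.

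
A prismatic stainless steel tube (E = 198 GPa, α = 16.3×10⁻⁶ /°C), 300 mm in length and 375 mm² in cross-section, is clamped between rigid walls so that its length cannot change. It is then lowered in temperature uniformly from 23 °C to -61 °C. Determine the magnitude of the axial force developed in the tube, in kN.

With zero net strain, σ = E·αΔT = 198 GPa × 16.3×10⁻⁶ × 84 = 271.1 MPa.
Axial force P = σA = 271.1 × 375 = 101700 N = 101.7 kN, tensile.

P ≈ 102 kN (tensile)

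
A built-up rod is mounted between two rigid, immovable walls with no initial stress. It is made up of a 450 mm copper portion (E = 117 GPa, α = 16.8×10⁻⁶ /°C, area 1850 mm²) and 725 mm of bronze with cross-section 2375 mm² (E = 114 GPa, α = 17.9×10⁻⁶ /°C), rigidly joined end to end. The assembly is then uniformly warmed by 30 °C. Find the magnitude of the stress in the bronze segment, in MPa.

If the supports were absent, the total length change would be Σ αᵢΔT Lᵢ = 16.8×10⁻⁶×30×450 + 17.9×10⁻⁶×30×725 = 0.6161 mm.
The walls prevent any net length change, so an axial force P (same in every segment) develops. Compatibility: P · Σ Lᵢ/(AᵢEᵢ) = δ_free.
The series flexibility is Σ Lᵢ/(AᵢEᵢ) = 450/(1850×117×10³) + 725/(2375×114×10³) = 4.757×10⁻⁶ mm/N.
So P = 0.6161 / 4.757×10⁻⁶ = 129.5 kN, compressive.
σ_{bronze} = P / A = 129500 / 2375 = 54.54 MPa.

σ ≈ 54.5 MPa (compressive)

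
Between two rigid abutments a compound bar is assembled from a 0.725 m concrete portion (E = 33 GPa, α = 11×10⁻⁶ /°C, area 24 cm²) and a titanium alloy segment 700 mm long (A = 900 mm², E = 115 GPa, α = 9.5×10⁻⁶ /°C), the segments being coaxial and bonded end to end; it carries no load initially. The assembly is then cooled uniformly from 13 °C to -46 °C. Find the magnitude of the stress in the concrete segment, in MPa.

Free thermal contraction of the whole bar: Σ αᵢΔT Lᵢ = 11×10⁻⁶×59×725 + 9.5×10⁻⁶×59×700 = 0.8629 mm.
The walls prevent any net length change, so an axial force P (same in every segment) develops. Compatibility: P · Σ Lᵢ/(AᵢEᵢ) = δ_free.
Σ Lᵢ/(AᵢEᵢ) = 725/(2400×33×10³) + 700/(900×115×10³) = 1.592×10⁻⁵ mm/N.
Hence P = δ_free / Σ(L/AE) = 0.8629/1.592×10⁻⁵ = 54.21 kN (tensile).
σ_{concrete} = P / A = 54210 / 2400 = 22.59 MPa.

σ ≈ 22.6 MPa (tensile)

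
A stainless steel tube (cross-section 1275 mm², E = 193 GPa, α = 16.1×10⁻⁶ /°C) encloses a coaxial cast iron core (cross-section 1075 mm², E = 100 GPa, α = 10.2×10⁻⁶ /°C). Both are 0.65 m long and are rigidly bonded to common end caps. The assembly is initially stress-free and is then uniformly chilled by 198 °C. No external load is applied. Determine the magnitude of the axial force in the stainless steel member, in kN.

P ≈ 87.4 kN (tensile in the stainless steel)

Equilibrium of a rigid end plate with no external load gives equal and opposite internal forces ±P in the two members. Since α_{stainless steel} > α_{cast iron}, cooling drives the stainless steel into tension and the cast iron into compression.
Setting the final lengths equal and cancelling L: (α₁ − α₂)ΔT = P/(A₁E₁) + P/(A₂E₂).
|α₁ − α₂|·ΔT = 5.9×10⁻⁶ × 198 = 0.001168.
1/(A₁E₁) + 1/(A₂E₂) = 1/(1275×193×10³) + 1/(1075×100×10³) = 1.337×10⁻⁸ N⁻¹.
So P = 0.001168 / 1.337×10⁻⁸ = 87.4 kN.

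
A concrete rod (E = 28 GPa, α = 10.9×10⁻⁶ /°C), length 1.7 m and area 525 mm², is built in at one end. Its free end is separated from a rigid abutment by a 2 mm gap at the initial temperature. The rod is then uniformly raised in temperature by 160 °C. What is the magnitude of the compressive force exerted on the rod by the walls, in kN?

If the wall were absent the rod would grow by αΔT L = 10.9×10⁻⁶ × 160 × 1700 = 2.965 mm.
This exceeds the 2 mm gap, so the wall pushes back. The portion of expansion that must be recovered elastically is δ_free − gap = 2.965 − 2 = 0.9648 mm.
Compatibility: PL/(AE) = 0.9648 mm, so σ = P/A = E × (0.9648/1700) = 15.89 MPa.
Force on the wall = σA = 15.89 × 525 mm² = 8.343 kN.

P ≈ 8.34 kN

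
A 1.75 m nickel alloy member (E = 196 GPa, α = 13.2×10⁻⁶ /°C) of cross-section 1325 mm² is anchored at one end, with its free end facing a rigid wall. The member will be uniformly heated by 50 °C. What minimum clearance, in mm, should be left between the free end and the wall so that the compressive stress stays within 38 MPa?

Free expansion if unrestrained: δ_free = αΔT L = 13.2×10⁻⁶ × 50 × 1750 = 1.155 mm.
A stress of 38 MPa corresponds to the wall pushing the member back by σL/E = 38×1750/(196×10³) = 0.3393 mm.
So the gap has to take up the difference, g_min = δ_free − σL/E = 1.155 − 0.3393 = 0.8157 mm.

g ≈ 0.816 mm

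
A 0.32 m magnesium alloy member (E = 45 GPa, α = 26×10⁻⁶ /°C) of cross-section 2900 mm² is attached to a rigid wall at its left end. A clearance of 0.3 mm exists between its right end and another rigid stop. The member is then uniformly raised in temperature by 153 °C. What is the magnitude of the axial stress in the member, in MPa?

σ ≈ 137 MPa (compressive)

If the wall were absent the member would grow by αΔT L = 26×10⁻⁶ × 153 × 320 = 1.273 mm.
This exceeds the 0.3 mm gap, so the wall pushes back. The portion of expansion that must be recovered elastically is δ_free − gap = 1.273 − 0.3 = 0.973 mm.
So σ = E(δ_free − g)/L = 45×10³ × 0.973/320 = 136.8 MPa.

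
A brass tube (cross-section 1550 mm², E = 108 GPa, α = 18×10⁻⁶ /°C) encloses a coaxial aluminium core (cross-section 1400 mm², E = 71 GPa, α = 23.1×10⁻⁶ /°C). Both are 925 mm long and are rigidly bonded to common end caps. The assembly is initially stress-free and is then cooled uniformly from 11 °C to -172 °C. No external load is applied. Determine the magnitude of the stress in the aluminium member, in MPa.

Both members must finish at the same length. With the larger α, the aluminium tends to over-contract; the plates restrain it, putting the aluminium in tension and the brass in compression. With no external load the two internal forces are equal and opposite, magnitude P.
Setting the final lengths equal and cancelling L: (α₁ − α₂)ΔT = P/(A₁E₁) + P/(A₂E₂).
|α₁ − α₂|·ΔT = 5.1×10⁻⁶ × 183 = 0.0009333.
1/(A₁E₁) + 1/(A₂E₂) = 1/(1550×108×10³) + 1/(1400×71×10³) = 1.603×10⁻⁸ N⁻¹.
P = 0.0009333 / 1.603×10⁻⁸ = 58210 N = 58.21 kN.
σ_{aluminium} = P/A₂ = 58210/1400 = 41.58 MPa, tensile.

σ ≈ 41.6 MPa (tensile)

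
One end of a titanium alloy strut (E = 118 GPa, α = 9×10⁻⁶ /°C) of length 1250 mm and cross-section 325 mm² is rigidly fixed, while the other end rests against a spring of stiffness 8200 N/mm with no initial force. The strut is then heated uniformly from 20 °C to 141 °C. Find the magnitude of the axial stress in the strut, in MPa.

The unrestrained thermal change is αΔT L = 9×10⁻⁶ × 121 × 1250 = 1.361 mm.
With a force P in the spring, the elastic change of the strut is PL/(AE) and that of the spring is P/k; compatibility requires their sum to equal δ_free.
P [ L/(AE) + 1/k ] = δ_free → P [ 1250/(325×118×10³) + 1/(8200) ] = 1.361.
P = 1.361 / 0.0001545 = 8808 N.
σ = P/A = 8808/325 = 27.1 MPa.

σ ≈ 27.1 MPa (compressive)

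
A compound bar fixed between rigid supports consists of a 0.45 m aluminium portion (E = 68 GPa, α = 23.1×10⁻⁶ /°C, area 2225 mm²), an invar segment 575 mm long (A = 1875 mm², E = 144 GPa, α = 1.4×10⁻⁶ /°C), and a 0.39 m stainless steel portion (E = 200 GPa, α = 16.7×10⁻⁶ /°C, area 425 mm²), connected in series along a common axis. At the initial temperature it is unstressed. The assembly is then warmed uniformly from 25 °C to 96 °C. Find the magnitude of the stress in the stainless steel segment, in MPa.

Free thermal expansion of the whole bar: Σ αᵢΔT Lᵢ = 23.1×10⁻⁶×71×450 + 1.4×10⁻⁶×71×575 + 16.7×10⁻⁶×71×390 = 1.258 mm.
The rigid supports impose zero overall length change; the single axial force P common to all segments must satisfy P Σ Lᵢ/(AᵢEᵢ) = δ_free.
Σ Lᵢ/(AᵢEᵢ) = 450/(2225×68×10³) + 575/(1875×144×10³) + 390/(425×200×10³) = 9.692×10⁻⁶ mm/N.
P = 1.258 / 9.692×10⁻⁶ = 129800 N = 129.8 kN, compressive.
σ_{stainless steel} = P / A = 129800 / 425 = 305.3 MPa.

σ ≈ 305 MPa (compressive)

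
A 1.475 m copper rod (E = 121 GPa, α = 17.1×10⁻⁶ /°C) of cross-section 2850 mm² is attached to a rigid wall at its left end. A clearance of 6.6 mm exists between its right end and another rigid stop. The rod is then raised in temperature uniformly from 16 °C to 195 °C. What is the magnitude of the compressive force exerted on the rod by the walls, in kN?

Free thermal elongation = αΔT L = 17.1×10⁻⁶ × 179 × 1475 = 4.515 mm.
This is smaller than the 6.6 mm clearance, so the rod expands freely without reaching the stop — the stress is zero.

P ≈ 0 kN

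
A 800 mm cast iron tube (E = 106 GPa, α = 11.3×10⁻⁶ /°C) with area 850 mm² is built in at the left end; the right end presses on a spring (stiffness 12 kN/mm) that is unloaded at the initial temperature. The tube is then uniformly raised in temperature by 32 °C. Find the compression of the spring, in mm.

If the spring were absent the tube would lengthen by αΔT L = 11.3×10⁻⁶ × 32 × 800 = 0.2893 mm.
With a force P in the spring, the elastic change of the tube is PL/(AE) and that of the spring is P/k; compatibility requires their sum to equal δ_free.
P [ L/(AE) + 1/k ] = δ_free → P [ 800/(850×106×10³) + 1/(12×10³) ] = 0.2893.
P = 0.2893 / 9.221×10⁻⁵ = 3137 N.
Spring compression = P/k = 3137/(12×10³) = 0.2614 mm.

δ ≈ 0.261 mm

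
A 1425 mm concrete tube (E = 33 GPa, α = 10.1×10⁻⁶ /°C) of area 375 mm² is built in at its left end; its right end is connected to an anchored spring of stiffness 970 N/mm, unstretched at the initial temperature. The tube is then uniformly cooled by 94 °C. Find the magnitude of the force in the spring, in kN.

The unrestrained thermal change is αΔT L = 10.1×10⁻⁶ × 94 × 1425 = 1.353 mm.
With a force P in the spring, the elastic change of the tube is PL/(AE) and that of the spring is P/k; compatibility requires their sum to equal δ_free.
So P = δ_free / [L/(AE) + 1/k] = 1.353 / [ 1425/(375×33×10³) + 1/(970) ].
P = 1.353 / 0.001146 = 1180 N.

P ≈ 1.18 kN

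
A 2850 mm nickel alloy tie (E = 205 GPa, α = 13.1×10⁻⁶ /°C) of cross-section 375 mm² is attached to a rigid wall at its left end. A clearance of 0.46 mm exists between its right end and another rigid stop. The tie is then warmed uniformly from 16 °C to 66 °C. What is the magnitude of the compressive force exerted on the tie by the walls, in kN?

P ≈ 37.9 kN

If the wall were absent the tie would grow by αΔT L = 13.1×10⁻⁶ × 50 × 2850 = 1.867 mm.
This exceeds the 0.46 mm gap, so the wall pushes back. The portion of expansion that must be recovered elastically is δ_free − gap = 1.867 − 0.46 = 1.407 mm.
That suppressed elongation corresponds to σ = E·Δ/L = 205×10³ × 1.407/2850 = 101.2 MPa.
Force on the wall = σA = 101.2 × 375 mm² = 37.95 kN.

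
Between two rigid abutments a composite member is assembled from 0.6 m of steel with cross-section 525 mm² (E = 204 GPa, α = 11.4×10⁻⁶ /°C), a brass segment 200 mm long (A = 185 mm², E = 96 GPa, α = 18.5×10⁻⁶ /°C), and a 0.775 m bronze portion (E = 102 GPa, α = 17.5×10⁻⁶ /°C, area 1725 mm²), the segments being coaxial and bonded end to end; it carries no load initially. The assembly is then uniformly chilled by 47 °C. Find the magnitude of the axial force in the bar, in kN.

P ≈ 53.3 kN (tensile)

With the walls removed the bar would change length by δ_free = Σ αᵢΔT Lᵢ = 11.4×10⁻⁶×47×600 + 18.5×10⁻⁶×47×200 + 17.5×10⁻⁶×47×775 = 1.133 mm.
Since the ends are fixed, an axial force P builds up, equal in every segment, with P · Σ Lᵢ/(AᵢEᵢ) = δ_free.
Σ Lᵢ/(AᵢEᵢ) = 600/(525×204×10³) + 200/(185×96×10³) + 775/(1725×102×10³) = 2.127×10⁻⁵ mm/N.
P = 1.133 / 2.127×10⁻⁵ = 53260 N = 53.26 kN, tensile.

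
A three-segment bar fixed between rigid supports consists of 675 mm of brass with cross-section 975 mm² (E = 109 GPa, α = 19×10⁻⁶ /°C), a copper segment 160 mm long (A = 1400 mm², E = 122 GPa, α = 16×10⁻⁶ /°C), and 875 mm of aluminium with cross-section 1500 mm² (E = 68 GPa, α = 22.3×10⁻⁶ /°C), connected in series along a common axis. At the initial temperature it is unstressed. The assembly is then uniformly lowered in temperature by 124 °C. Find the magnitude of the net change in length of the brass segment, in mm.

|ΔL| ≈ 0.142 mm

If the supports were absent, the total length change would be Σ αᵢΔT Lᵢ = 19×10⁻⁶×124×675 + 16×10⁻⁶×124×160 + 22.3×10⁻⁶×124×875 = 4.327 mm.
The walls prevent any net length change, so an axial force P (same in every segment) develops. Compatibility: P · Σ Lᵢ/(AᵢEᵢ) = δ_free.
The series flexibility is Σ Lᵢ/(AᵢEᵢ) = 675/(975×109×10³) + 160/(1400×122×10³) + 875/(1500×68×10³) = 1.587×10⁻⁵ mm/N.
So P = 4.327 / 1.587×10⁻⁵ = 272.7 kN, tensile.
For the brass segment, free thermal change = 19×10⁻⁶×124×675 = 1.59 mm and elastic change from P = 272700×675/(975×109×10³) = 1.732 mm; these oppose, so the net change is 0.142 mm (segment lengthens).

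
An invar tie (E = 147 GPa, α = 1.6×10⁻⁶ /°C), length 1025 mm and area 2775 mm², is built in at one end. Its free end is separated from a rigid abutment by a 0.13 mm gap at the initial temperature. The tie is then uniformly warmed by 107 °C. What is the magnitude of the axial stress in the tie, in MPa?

Free thermal elongation = αΔT L = 1.6×10⁻⁶ × 107 × 1025 = 0.1755 mm.
The gap closes (δ_free > 0.13 mm) and the wall then resists a further 0.1755 − 0.13 = 0.04548 mm of expansion.
So σ = E(δ_free − g)/L = 147×10³ × 0.04548/1025 = 6.522 MPa.

σ ≈ 6.52 MPa (compressive)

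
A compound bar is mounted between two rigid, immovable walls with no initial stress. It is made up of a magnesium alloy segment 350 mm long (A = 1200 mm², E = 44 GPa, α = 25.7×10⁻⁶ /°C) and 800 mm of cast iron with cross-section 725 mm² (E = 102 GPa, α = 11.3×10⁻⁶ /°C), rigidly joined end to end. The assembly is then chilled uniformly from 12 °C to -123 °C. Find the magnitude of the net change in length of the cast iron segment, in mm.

Free thermal contraction of the whole bar: Σ αᵢΔT Lᵢ = 25.7×10⁻⁶×135×350 + 11.3×10⁻⁶×135×800 = 2.435 mm.
The walls prevent any net length change, so an axial force P (same in every segment) develops. Compatibility: P · Σ Lᵢ/(AᵢEᵢ) = δ_free.
The series flexibility is Σ Lᵢ/(AᵢEᵢ) = 350/(1200×44×10³) + 800/(725×102×10³) = 1.745×10⁻⁵ mm/N.
Hence P = δ_free / Σ(L/AE) = 2.435/1.745×10⁻⁵ = 139.6 kN (tensile).
For the cast iron segment, free thermal change = 11.3×10⁻⁶×135×800 = 1.22 mm and elastic change from P = 139600×800/(725×102×10³) = 1.51 mm; these oppose, so the net change is 0.289 mm (segment lengthens).

|ΔL| ≈ 0.289 mm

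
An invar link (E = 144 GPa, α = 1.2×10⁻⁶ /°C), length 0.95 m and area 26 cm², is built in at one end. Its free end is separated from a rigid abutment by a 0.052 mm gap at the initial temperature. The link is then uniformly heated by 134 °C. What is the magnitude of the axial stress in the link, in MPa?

Free thermal elongation = αΔT L = 1.2×10⁻⁶ × 134 × 950 = 0.1528 mm.
This exceeds the 0.052 mm gap, so the wall pushes back. The portion of expansion that must be recovered elastically is δ_free − gap = 0.1528 − 0.052 = 0.1008 mm.
Compatibility: PL/(AE) = 0.1008 mm, so σ = P/A = E × (0.1008/950) = 15.27 MPa.

σ ≈ 15.3 MPa (compressive)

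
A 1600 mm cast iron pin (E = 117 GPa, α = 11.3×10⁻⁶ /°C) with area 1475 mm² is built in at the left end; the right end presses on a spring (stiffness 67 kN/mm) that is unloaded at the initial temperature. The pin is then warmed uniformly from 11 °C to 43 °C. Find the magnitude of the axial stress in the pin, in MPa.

σ ≈ 16.2 MPa (compressive)

Free thermal expansion: δ_free = αΔT L = 11.3×10⁻⁶ × 32 × 1600 = 0.5786 mm.
Let P be the compressive force at the spring. The pin shortens elastically by PL/(AE) and the spring compresses by P/k; together these equal δ_free.
So P = δ_free / [L/(AE) + 1/k] = 0.5786 / [ 1600/(1475×117×10³) + 1/(67×10³) ].
P = 0.5786 / 2.42×10⁻⁵ = 23910 N.
σ = P/A = 23910/1475 = 16.21 MPa.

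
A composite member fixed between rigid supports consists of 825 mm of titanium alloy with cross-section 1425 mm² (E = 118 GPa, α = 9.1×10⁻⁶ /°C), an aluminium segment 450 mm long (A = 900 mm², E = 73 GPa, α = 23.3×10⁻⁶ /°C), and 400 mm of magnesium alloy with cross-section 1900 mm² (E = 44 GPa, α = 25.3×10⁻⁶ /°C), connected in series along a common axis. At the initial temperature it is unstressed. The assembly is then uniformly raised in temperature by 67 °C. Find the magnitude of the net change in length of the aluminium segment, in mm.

|ΔL| ≈ 0.0775 mm

With the walls removed the bar would change length by δ_free = Σ αᵢΔT Lᵢ = 9.1×10⁻⁶×67×825 + 23.3×10⁻⁶×67×450 + 25.3×10⁻⁶×67×400 = 1.884 mm.
Since the ends are fixed, an axial force P builds up, equal in every segment, with P · Σ Lᵢ/(AᵢEᵢ) = δ_free.
The series flexibility is Σ Lᵢ/(AᵢEᵢ) = 825/(1425×118×10³) + 450/(900×73×10³) + 400/(1900×44×10³) = 1.654×10⁻⁵ mm/N.
So P = 1.884 / 1.654×10⁻⁵ = 113.9 kN, compressive.
For the aluminium segment, free thermal change = 23.3×10⁻⁶×67×450 = 0.7025 mm and elastic change from P = 113900×450/(900×73×10³) = 0.78 mm; these oppose, so the net change is 0.0775 mm (segment shortens).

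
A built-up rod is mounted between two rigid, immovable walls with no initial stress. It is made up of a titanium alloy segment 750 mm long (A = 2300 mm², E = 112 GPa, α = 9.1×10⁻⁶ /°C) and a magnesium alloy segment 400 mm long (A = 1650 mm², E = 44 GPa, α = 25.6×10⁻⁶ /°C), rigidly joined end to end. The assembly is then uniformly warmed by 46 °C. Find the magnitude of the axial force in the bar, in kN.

With the walls removed the bar would change length by δ_free = Σ αᵢΔT Lᵢ = 9.1×10⁻⁶×46×750 + 25.6×10⁻⁶×46×400 = 0.785 mm.
The walls prevent any net length change, so an axial force P (same in every segment) develops. Compatibility: P · Σ Lᵢ/(AᵢEᵢ) = δ_free.
Σ Lᵢ/(AᵢEᵢ) = 750/(2300×112×10³) + 400/(1650×44×10³) = 8.421×10⁻⁶ mm/N.
So P = 0.785 / 8.421×10⁻⁶ = 93.22 kN, compressive.

P ≈ 93.2 kN (compressive)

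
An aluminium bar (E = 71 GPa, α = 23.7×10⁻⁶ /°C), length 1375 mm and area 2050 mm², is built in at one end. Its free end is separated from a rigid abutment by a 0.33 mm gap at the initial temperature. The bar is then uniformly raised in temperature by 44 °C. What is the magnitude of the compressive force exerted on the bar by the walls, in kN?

P ≈ 117 kN

Free thermal elongation = αΔT L = 23.7×10⁻⁶ × 44 × 1375 = 1.434 mm.
The gap closes (δ_free > 0.33 mm) and the wall then resists a further 1.434 − 0.33 = 1.104 mm of expansion.
So σ = E(δ_free − g)/L = 71×10³ × 1.104/1375 = 57 MPa.
Force on the wall = σA = 57 × 2050 mm² = 116.8 kN.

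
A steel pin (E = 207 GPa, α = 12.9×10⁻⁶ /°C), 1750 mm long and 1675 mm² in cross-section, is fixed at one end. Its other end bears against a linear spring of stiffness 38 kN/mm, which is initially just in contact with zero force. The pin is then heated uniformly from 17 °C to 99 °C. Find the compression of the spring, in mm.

Free thermal expansion: δ_free = αΔT L = 12.9×10⁻⁶ × 82 × 1750 = 1.851 mm.
With a force P in the spring, the elastic change of the pin is PL/(AE) and that of the spring is P/k; compatibility requires their sum to equal δ_free.
P [ L/(AE) + 1/k ] = δ_free → P [ 1750/(1675×207×10³) + 1/(38×10³) ] = 1.851.
P = 1.851 / 3.136×10⁻⁵ = 59020 N.
Spring compression = P/k = 59020/(38×10³) = 1.553 mm.

δ ≈ 1.55 mm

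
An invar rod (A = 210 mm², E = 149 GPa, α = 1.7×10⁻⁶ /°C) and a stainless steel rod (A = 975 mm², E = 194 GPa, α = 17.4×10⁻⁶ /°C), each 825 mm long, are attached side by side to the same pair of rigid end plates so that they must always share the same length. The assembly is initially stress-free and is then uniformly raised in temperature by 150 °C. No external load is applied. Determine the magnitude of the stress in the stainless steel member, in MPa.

Equilibrium of a rigid end plate with no external load gives equal and opposite internal forces ±P in the two members. Since α_{stainless steel} > α_{invar}, heating drives the stainless steel into compression and the invar into tension.
Compatibility of the two members (thermal + elastic change equal): (α₁ − α₂)ΔT = P·[1/(A₁E₁) + 1/(A₂E₂)].
|α₁ − α₂|·ΔT = 15.7×10⁻⁶ × 150 = 0.002355.
1/(A₁E₁) + 1/(A₂E₂) = 1/(210×149×10³) + 1/(975×194×10³) = 3.725×10⁻⁸ N⁻¹.
So P = 0.002355 / 3.725×10⁻⁸ = 63.23 kN.
σ_{stainless steel} = P/A₂ = 63230/975 = 64.85 MPa, compressive.

σ ≈ 64.8 MPa (compressive)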